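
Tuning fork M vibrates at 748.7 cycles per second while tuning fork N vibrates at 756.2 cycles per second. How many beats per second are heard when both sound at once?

Beats arise from superposition of two nearby frequencies; the beat rate is |f₁ − f₂|.
|748.7 − 756.2| = 7.5 Hz.

7.5 Hz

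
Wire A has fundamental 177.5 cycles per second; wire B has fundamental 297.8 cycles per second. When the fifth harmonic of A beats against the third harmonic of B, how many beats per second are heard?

Fifth harmonic of the first: 5·177.5 = 887.5 Hz.
Third harmonic of the second: 3·297.8 = 893.4 Hz.
f_beat = |887.5 − 893.4| = 5.9 Hz.

5.9 Hz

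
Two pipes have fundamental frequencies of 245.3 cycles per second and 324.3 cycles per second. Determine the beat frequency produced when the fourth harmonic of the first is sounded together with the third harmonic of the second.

Fourth harmonic of the first: 4·245.3 = 981.2 Hz.
Third harmonic of the second: 3·324.3 = 972.9 Hz.
f_beat = |981.2 − 972.9| = 8.3 Hz.

8.3 Hz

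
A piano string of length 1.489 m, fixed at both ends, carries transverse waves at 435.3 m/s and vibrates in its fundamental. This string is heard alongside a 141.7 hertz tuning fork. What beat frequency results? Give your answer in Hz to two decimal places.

For a string fixed at both ends, f_n = n·v/(2L) = 1·435.3/(2·1.489) = 146.1719 Hz.
f_beat = |146.1719 − 141.7| = 4.47 Hz.

4.47 Hz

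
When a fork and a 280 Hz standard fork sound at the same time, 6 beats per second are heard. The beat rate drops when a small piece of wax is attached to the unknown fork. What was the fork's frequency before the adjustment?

286 Hz

|f − 280| = 6, so the fork was at either 274 Hz or 286 Hz.
Loading a fork with wax lowers its frequency; the adjustment lowers the fork's frequency.
The beat rate fell, so the adjustment moved the fork toward 280 Hz — it must have started above the reference.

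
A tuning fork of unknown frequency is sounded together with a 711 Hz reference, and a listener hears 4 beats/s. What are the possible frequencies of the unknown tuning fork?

|f − 711| = 4, so f = 711 ± 4.

707 Hz or 715 Hz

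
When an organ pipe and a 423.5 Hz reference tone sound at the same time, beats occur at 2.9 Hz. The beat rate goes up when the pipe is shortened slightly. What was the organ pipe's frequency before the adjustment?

|f − 423.5| = 2.9, so the organ pipe was at either 420.6 Hz or 426.4 Hz.
A shorter pipe has a higher fundamental; the adjustment raises the organ pipe's frequency.
The beat rate rose, so the adjustment moved the organ pipe further from 423.5 Hz — it was already above the reference.

426.4 Hz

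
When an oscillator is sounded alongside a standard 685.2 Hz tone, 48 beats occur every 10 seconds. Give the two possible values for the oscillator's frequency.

680.4 Hz or 690 Hz

Beat frequency = 48/10 = 4.8 Hz.
|f − 685.2| = 4.8, so f = 685.2 ± 4.8.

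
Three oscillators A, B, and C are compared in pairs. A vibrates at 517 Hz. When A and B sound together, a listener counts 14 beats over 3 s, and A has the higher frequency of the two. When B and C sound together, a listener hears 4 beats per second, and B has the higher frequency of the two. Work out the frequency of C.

A–B: Beat frequency = 14/3 = 4.6667 Hz.
B is below A, so f_B = 517 − 4.6667 = 512.3333 Hz.
C is below B, so f_C = 512.3333 − 4 = 508.3333 Hz.

508.3333 Hz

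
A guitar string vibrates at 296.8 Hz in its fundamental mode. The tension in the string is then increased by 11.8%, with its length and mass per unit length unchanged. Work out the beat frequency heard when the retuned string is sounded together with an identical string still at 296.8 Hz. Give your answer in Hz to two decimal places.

17.02 Hz

For a string, f ∝ √T, so the new frequency is 296.8·√1.118 = 313.8230 Hz.
f_beat = |313.8230 − 296.8| = 17.02 Hz.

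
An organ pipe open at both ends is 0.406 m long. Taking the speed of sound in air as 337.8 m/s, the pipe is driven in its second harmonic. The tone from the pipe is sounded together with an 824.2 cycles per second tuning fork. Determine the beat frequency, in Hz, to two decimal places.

Open pipe: f_n = n·v/(2L) = 2·337.8/(2·0.406) = 832.0197 Hz.
f_beat = |832.0197 − 824.2| = 7.82 Hz.

7.82 Hz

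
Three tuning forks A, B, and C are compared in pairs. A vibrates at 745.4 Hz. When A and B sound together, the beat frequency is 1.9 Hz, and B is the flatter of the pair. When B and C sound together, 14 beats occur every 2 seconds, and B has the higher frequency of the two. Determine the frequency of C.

B is below A, so f_B = 745.4 − 1.9 = 743.5 Hz.
B–C: Beat frequency = 14/2 = 7 Hz.
C is below B, so f_C = 743.5 − 7 = 736.5 Hz.

736.5 Hz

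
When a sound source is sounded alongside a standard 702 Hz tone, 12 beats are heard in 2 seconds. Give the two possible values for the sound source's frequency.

Beat frequency = 12/2 = 6 Hz.
|f − 702| = 6, so f = 702 ± 6.

696 Hz or 708 Hz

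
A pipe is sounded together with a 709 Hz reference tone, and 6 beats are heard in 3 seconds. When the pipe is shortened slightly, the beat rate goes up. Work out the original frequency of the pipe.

Beat frequency = 6/3 = 2 Hz.
|f − 709| = 2, so the pipe was at either 707 Hz or 711 Hz.
A shorter pipe has a higher fundamental; the adjustment raises the pipe's frequency.
The beat rate rose, so the adjustment moved the pipe further from 709 Hz — it was already above the reference.

711 Hz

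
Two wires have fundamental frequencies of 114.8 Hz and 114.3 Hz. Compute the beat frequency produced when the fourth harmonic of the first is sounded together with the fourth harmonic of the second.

2.0 Hz

Fourth harmonic of the first: 4·114.8 = 459.2 Hz.
Fourth harmonic of the second: 4·114.3 = 457.2 Hz.
f_beat = |459.2 − 457.2| = 2.0 Hz.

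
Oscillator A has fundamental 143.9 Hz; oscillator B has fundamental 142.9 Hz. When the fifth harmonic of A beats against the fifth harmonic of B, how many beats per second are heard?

Fifth harmonic of the first: 5·143.9 = 719.5 Hz.
Fifth harmonic of the second: 5·142.9 = 714.5 Hz.
f_beat = |719.5 − 714.5| = 5.0 Hz.

5.0 Hz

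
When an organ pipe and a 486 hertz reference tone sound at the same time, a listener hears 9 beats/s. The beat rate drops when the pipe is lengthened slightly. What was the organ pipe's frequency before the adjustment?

|f − 486| = 9, so the organ pipe was at either 477 Hz or 495 Hz.
A longer pipe has a lower fundamental; the adjustment lowers the organ pipe's frequency.
The beat rate fell, so the adjustment moved the organ pipe toward 486 Hz — it must have started above the reference.

495 Hz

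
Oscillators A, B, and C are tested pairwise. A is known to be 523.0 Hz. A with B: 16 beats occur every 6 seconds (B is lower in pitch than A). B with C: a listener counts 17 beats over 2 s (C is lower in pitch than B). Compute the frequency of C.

A–B: Beat frequency = 16/6 = 2.6667 Hz.
B is below A, so f_B = 523.0 − 2.6667 = 520.3333 Hz.
B–C: Beat frequency = 17/2 = 8.5 Hz.
C is below B, so f_C = 520.3333 − 8.5 = 511.8333 Hz.

511.8333 Hz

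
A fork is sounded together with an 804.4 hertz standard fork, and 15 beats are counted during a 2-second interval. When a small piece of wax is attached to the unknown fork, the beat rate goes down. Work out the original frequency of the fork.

811.9 Hz

Beat frequency = 15/2 = 7.5 Hz.
|f − 804.4| = 7.5, so the fork was at either 796.9 Hz or 811.9 Hz.
Loading a fork with wax lowers its frequency; the adjustment lowers the fork's frequency.
The beat rate fell, so the adjustment moved the fork toward 804.4 Hz — it must have started above the reference.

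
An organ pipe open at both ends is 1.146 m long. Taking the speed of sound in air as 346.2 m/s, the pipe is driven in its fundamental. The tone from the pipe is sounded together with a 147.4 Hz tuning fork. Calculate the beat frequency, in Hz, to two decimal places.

3.65 Hz

Open pipe: f_n = n·v/(2L) = 1·346.2/(2·1.146) = 151.0471 Hz.
f_beat = |151.0471 − 147.4| = 3.65 Hz.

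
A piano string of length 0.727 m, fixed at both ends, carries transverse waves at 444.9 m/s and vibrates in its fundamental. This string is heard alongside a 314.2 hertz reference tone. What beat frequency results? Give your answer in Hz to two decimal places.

For a string fixed at both ends, f_n = n·v/(2L) = 1·444.9/(2·0.727) = 305.9835 Hz.
f_beat = |305.9835 − 314.2| = 8.22 Hz.

8.22 Hz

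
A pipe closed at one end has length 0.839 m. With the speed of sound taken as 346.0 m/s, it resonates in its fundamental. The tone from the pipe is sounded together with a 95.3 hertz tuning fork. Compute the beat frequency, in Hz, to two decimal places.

7.80 Hz

Closed pipe (odd harmonics): f_n = n·v/(4L) = 1·346.0/(4·0.839) = 103.0989 Hz.
f_beat = |103.0989 − 95.3| = 7.80 Hz.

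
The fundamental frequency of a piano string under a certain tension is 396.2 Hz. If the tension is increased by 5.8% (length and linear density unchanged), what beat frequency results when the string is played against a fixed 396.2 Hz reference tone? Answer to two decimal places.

For a string, f ∝ √T, so the new frequency is 396.2·√1.058 = 407.5279 Hz.
f_beat = |407.5279 − 396.2| = 11.33 Hz.

11.33 Hz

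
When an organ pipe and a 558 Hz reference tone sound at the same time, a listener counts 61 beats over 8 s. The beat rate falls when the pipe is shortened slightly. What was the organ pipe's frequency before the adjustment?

550.375 Hz

Beat frequency = 61/8 = 7.625 Hz.
|f − 558| = 7.625, so the organ pipe was at either 550.375 Hz or 565.625 Hz.
A shorter pipe has a higher fundamental; the adjustment raises the organ pipe's frequency.
The beat rate fell, so the adjustment moved the organ pipe toward 558 Hz — it must have started below the reference.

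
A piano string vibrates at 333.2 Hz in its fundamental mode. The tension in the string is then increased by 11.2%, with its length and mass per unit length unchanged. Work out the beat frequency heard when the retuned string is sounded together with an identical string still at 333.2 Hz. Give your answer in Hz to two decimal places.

For a string, f ∝ √T, so the new frequency is 333.2·√1.112 = 351.3641 Hz.
f_beat = |351.3641 − 333.2| = 18.16 Hz.

18.16 Hz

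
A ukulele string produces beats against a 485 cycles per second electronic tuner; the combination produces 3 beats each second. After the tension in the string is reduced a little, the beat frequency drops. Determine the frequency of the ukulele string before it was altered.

488 Hz

|f − 485| = 3, so the ukulele string was at either 482 Hz or 488 Hz.
Lower tension means lower frequency; the adjustment lowers the ukulele string's frequency.
The beat rate fell, so the adjustment moved the ukulele string toward 485 Hz — it must have started above the reference.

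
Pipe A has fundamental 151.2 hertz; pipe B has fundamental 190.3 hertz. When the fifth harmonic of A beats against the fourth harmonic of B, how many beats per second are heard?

5.2 Hz

Fifth harmonic of the first: 5·151.2 = 756.0 Hz.
Fourth harmonic of the second: 4·190.3 = 761.2 Hz.
f_beat = |756.0 − 761.2| = 5.2 Hz.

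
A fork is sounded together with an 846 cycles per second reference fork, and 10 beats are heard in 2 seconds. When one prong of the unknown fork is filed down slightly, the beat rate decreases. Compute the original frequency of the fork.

841 Hz

Beat frequency = 10/2 = 5 Hz.
|f − 846| = 5, so the fork was at either 841 Hz or 851 Hz.
Filing a prong removes mass and raises the fork's frequency; the adjustment raises the fork's frequency.
The beat rate fell, so the adjustment moved the fork toward 846 Hz — it must have started below the reference.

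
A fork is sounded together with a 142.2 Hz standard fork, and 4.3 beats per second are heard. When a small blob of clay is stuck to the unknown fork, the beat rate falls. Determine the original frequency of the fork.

|f − 142.2| = 4.3, so the fork was at either 137.9 Hz or 146.5 Hz.
Adding mass to a fork lowers its frequency; the adjustment lowers the fork's frequency.
The beat rate fell, so the adjustment moved the fork toward 142.2 Hz — it must have started above the reference.

146.5 Hz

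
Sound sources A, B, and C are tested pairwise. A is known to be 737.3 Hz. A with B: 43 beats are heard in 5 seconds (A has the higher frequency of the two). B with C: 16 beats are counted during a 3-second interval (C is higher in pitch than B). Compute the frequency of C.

734.0333 Hz

A–B: Beat frequency = 43/5 = 8.6 Hz.
B is below A, so f_B = 737.3 − 8.6 = 728.7 Hz.
B–C: Beat frequency = 16/3 = 5.3333 Hz.
C is above B, so f_C = 728.7 + 5.3333 = 734.0333 Hz.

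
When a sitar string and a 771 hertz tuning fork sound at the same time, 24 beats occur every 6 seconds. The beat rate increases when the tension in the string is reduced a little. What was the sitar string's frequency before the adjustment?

Beat frequency = 24/6 = 4 Hz.
|f − 771| = 4, so the sitar string was at either 767 Hz or 775 Hz.
Lower tension means lower frequency; the adjustment lowers the sitar string's frequency.
The beat rate rose, so the adjustment moved the sitar string further from 771 Hz — it was already below the reference.

767 Hz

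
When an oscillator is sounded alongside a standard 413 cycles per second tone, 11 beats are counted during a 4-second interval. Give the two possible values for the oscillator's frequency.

Beat frequency = 11/4 = 2.75 Hz.
|f − 413| = 2.75, so f = 413 ± 2.75.

410.25 Hz or 415.75 Hz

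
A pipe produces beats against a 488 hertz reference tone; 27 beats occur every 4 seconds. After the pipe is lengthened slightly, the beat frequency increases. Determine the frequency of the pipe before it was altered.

481.25 Hz

Beat frequency = 27/4 = 6.75 Hz.
|f − 488| = 6.75, so the pipe was at either 481.25 Hz or 494.75 Hz.
A longer pipe has a lower fundamental; the adjustment lowers the pipe's frequency.
The beat rate rose, so the adjustment moved the pipe further from 488 Hz — it was already below the reference.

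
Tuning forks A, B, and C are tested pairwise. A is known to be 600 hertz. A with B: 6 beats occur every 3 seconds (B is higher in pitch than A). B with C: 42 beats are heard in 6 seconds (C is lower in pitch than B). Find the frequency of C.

595 Hz

A–B: Beat frequency = 6/3 = 2 Hz.
B is above A, so f_B = 600 + 2 = 602 Hz.
B–C: Beat frequency = 42/6 = 7 Hz.
C is below B, so f_C = 602 − 7 = 595 Hz.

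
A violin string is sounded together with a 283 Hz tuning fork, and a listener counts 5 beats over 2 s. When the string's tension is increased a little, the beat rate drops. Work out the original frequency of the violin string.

280.5 Hz

Beat frequency = 5/2 = 2.5 Hz.
|f − 283| = 2.5, so the violin string was at either 280.5 Hz or 285.5 Hz.
Higher tension means higher frequency; the adjustment raises the violin string's frequency.
The beat rate fell, so the adjustment moved the violin string toward 283 Hz — it must have started below the reference.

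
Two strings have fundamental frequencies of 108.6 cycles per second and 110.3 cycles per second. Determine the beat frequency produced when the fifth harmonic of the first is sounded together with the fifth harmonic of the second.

Fifth harmonic of the first: 5·108.6 = 543.0 Hz.
Fifth harmonic of the second: 5·110.3 = 551.5 Hz.
f_beat = |543.0 − 551.5| = 8.5 Hz.

8.5 Hz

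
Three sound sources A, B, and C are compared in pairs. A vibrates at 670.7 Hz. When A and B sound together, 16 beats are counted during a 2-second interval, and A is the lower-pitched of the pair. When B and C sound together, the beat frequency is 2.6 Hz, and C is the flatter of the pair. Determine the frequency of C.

A–B: Beat frequency = 16/2 = 8 Hz.
B is above A, so f_B = 670.7 + 8 = 678.7 Hz.
C is below B, so f_C = 678.7 − 2.6 = 676.1 Hz.

676.1 Hz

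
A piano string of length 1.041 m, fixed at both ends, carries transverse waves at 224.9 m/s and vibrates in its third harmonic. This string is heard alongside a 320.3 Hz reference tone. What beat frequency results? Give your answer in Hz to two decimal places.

For a string fixed at both ends, f_n = n·v/(2L) = 3·224.9/(2·1.041) = 324.0634 Hz.
f_beat = |324.0634 − 320.3| = 3.76 Hz.

3.76 Hz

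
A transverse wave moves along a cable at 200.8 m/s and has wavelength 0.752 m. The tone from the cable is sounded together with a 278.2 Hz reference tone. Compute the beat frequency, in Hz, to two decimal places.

Source frequency f = v/λ = 200.8/0.752 = 267.0213 Hz.
f_beat = |267.0213 − 278.2| = 11.18 Hz.

11.18 Hz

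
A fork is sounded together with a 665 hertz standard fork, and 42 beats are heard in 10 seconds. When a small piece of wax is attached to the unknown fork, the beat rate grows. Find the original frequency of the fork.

660.8 Hz

Beat frequency = 42/10 = 4.2 Hz.
|f − 665| = 4.2, so the fork was at either 660.8 Hz or 669.2 Hz.
Loading a fork with wax lowers its frequency; the adjustment lowers the fork's frequency.
The beat rate rose, so the adjustment moved the fork further from 665 Hz — it was already below the reference.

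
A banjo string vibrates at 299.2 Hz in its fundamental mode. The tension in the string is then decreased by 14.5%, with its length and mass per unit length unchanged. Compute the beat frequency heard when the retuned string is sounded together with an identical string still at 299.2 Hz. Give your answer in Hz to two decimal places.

22.54 Hz

For a string, f ∝ √T, so the new frequency is 299.2·√0.855 = 276.6589 Hz.
f_beat = |276.6589 − 299.2| = 22.54 Hz.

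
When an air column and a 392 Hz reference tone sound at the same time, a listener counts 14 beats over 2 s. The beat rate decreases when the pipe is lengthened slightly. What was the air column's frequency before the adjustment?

Beat frequency = 14/2 = 7 Hz.
|f − 392| = 7, so the air column was at either 385 Hz or 399 Hz.
A longer pipe has a lower fundamental; the adjustment lowers the air column's frequency.
The beat rate fell, so the adjustment moved the air column toward 392 Hz — it must have started above the reference.

399 Hz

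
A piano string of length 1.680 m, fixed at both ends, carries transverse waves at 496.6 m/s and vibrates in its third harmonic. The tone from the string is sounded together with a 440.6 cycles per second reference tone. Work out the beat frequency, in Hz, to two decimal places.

For a string fixed at both ends, f_n = n·v/(2L) = 3·496.6/(2·1.680) = 443.3929 Hz.
f_beat = |443.3929 − 440.6| = 2.79 Hz.

2.79 Hz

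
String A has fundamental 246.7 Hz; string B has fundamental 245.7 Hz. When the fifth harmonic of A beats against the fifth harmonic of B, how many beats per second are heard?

5.0 Hz

Fifth harmonic of the first: 5·246.7 = 1233.5 Hz.
Fifth harmonic of the second: 5·245.7 = 1228.5 Hz.
f_beat = |1233.5 − 1228.5| = 5.0 Hz.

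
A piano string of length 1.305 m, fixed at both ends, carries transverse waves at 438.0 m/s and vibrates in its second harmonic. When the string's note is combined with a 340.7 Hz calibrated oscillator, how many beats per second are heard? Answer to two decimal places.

5.07 Hz

For a string fixed at both ends, f_n = n·v/(2L) = 2·438.0/(2·1.305) = 335.6322 Hz.
f_beat = |335.6322 − 340.7| = 5.07 Hz.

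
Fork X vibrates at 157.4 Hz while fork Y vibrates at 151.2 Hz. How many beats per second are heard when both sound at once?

The beat frequency equals the magnitude of the frequency difference.
|157.4 − 151.2| = 6.2 Hz.

6.2 Hz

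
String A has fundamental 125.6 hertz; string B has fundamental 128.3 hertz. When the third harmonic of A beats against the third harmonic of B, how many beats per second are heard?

Third harmonic of the first: 3·125.6 = 376.8 Hz.
Third harmonic of the second: 3·128.3 = 384.9 Hz.
f_beat = |376.8 − 384.9| = 8.1 Hz.

8.1 Hz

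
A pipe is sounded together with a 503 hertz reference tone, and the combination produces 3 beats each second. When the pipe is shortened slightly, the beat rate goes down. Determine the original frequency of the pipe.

|f − 503| = 3, so the pipe was at either 500 Hz or 506 Hz.
A shorter pipe has a higher fundamental; the adjustment raises the pipe's frequency.
The beat rate fell, so the adjustment moved the pipe toward 503 Hz — it must have started below the reference.

500 Hz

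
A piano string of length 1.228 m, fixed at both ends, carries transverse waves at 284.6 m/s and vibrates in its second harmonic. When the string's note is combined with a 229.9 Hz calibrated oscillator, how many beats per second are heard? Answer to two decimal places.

1.86 Hz

For a string fixed at both ends, f_n = n·v/(2L) = 2·284.6/(2·1.228) = 231.7590 Hz.
f_beat = |231.7590 − 229.9| = 1.86 Hz.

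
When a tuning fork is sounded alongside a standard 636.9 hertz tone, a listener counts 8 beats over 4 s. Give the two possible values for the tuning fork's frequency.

634.9 Hz or 638.9 Hz

Beat frequency = 8/4 = 2 Hz.
|f − 636.9| = 2, so f = 636.9 ± 2.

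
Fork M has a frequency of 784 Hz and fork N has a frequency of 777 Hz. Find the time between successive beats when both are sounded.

0.143 s

f_beat = |784 − 777| = 7 Hz.
Beat period T = 1 / f_beat = 1 / 7 s.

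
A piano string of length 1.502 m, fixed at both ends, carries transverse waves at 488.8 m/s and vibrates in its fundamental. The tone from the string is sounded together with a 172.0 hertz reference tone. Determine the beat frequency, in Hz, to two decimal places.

9.28 Hz

For a string fixed at both ends, f_n = n·v/(2L) = 1·488.8/(2·1.502) = 162.7164 Hz.
f_beat = |162.7164 − 172.0| = 9.28 Hz.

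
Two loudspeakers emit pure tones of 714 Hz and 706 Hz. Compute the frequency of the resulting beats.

8 Hz

Beats arise from superposition of two nearby frequencies; the beat rate is |f₁ − f₂|.
|714 − 706| = 8 Hz.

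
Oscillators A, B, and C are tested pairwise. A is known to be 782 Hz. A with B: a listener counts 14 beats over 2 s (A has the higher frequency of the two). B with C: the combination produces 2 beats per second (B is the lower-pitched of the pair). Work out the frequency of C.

A–B: Beat frequency = 14/2 = 7 Hz.
B is below A, so f_B = 782 − 7 = 775 Hz.
C is above B, so f_C = 775 + 2 = 777 Hz.

777 Hz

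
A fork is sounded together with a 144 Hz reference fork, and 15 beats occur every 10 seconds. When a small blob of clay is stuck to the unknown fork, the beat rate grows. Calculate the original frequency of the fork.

Beat frequency = 15/10 = 1.5 Hz.
|f − 144| = 1.5, so the fork was at either 142.5 Hz or 145.5 Hz.
Adding mass to a fork lowers its frequency; the adjustment lowers the fork's frequency.
The beat rate rose, so the adjustment moved the fork further from 144 Hz — it was already below the reference.

142.5 Hz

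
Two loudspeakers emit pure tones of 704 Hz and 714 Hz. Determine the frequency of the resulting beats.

Beats arise from superposition of two nearby frequencies; the beat rate is |f₁ − f₂|.
|704 − 714| = 10 Hz.

10 Hz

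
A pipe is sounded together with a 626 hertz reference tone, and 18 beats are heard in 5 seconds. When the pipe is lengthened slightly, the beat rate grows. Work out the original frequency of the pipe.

622.4 Hz

Beat frequency = 18/5 = 3.6 Hz.
|f − 626| = 3.6, so the pipe was at either 622.4 Hz or 629.6 Hz.
A longer pipe has a lower fundamental; the adjustment lowers the pipe's frequency.
The beat rate rose, so the adjustment moved the pipe further from 626 Hz — it was already below the reference.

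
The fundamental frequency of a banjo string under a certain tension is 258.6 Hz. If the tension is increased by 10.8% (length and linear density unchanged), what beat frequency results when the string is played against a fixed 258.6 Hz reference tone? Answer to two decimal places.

For a string, f ∝ √T, so the new frequency is 258.6·√1.108 = 272.2064 Hz.
f_beat = |272.2064 − 258.6| = 13.61 Hz.

13.61 Hz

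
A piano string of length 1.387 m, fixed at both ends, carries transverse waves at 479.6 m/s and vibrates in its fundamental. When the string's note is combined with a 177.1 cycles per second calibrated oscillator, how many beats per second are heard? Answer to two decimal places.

For a string fixed at both ends, f_n = n·v/(2L) = 1·479.6/(2·1.387) = 172.8911 Hz.
f_beat = |172.8911 − 177.1| = 4.21 Hz.

4.21 Hz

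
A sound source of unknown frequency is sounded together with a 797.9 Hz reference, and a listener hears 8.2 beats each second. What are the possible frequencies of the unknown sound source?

789.7 Hz or 806.1 Hz

|f − 797.9| = 8.2, so f = 797.9 ± 8.2.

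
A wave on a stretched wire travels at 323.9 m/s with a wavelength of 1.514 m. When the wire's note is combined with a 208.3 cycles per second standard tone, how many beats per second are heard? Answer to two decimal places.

5.64 Hz

Source frequency f = v/λ = 323.9/1.514 = 213.9366 Hz.
f_beat = |213.9366 − 208.3| = 5.64 Hz.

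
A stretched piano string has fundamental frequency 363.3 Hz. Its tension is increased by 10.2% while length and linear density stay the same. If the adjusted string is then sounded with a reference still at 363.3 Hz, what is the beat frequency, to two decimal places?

For a string, f ∝ √T, so the new frequency is 363.3·√1.102 = 381.3785 Hz.
f_beat = |381.3785 − 363.3| = 18.08 Hz.

18.08 Hz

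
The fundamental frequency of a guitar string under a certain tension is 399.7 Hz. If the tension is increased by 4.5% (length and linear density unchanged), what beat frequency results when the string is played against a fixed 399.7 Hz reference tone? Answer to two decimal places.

For a string, f ∝ √T, so the new frequency is 399.7·√1.045 = 408.5943 Hz.
f_beat = |408.5943 − 399.7| = 8.89 Hz.

8.89 Hz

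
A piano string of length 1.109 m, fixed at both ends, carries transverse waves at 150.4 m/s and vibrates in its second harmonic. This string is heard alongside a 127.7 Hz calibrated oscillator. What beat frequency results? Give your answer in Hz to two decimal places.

7.92 Hz

For a string fixed at both ends, f_n = n·v/(2L) = 2·150.4/(2·1.109) = 135.6177 Hz.
f_beat = |135.6177 − 127.7| = 7.92 Hz.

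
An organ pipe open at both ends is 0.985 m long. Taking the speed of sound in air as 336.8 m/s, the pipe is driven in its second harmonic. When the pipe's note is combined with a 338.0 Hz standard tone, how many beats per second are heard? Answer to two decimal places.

Open pipe: f_n = n·v/(2L) = 2·336.8/(2·0.985) = 341.9289 Hz.
f_beat = |341.9289 − 338.0| = 3.93 Hz.

3.93 Hz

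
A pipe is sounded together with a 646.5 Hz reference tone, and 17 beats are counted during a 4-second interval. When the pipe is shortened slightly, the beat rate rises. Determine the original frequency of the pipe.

650.75 Hz

Beat frequency = 17/4 = 4.25 Hz.
|f − 646.5| = 4.25, so the pipe was at either 642.25 Hz or 650.75 Hz.
A shorter pipe has a higher fundamental; the adjustment raises the pipe's frequency.
The beat rate rose, so the adjustment moved the pipe further from 646.5 Hz — it was already above the reference.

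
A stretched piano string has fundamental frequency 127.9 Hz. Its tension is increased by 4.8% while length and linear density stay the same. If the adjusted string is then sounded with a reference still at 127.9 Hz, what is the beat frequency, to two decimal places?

3.03 Hz

For a string, f ∝ √T, so the new frequency is 127.9·√1.048 = 130.9336 Hz.
f_beat = |130.9336 − 127.9| = 3.03 Hz.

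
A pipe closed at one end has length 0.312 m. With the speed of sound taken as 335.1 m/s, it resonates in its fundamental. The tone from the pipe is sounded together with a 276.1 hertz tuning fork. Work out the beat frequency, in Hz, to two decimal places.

Closed pipe (odd harmonics): f_n = n·v/(4L) = 1·335.1/(4·0.312) = 268.5096 Hz.
f_beat = |268.5096 − 276.1| = 7.59 Hz.

7.59 Hz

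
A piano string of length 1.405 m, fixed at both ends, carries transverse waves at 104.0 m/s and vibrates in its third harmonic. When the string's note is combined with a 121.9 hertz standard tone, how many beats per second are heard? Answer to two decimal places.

For a string fixed at both ends, f_n = n·v/(2L) = 3·104.0/(2·1.405) = 111.0320 Hz.
f_beat = |111.0320 − 121.9| = 10.87 Hz.

10.87 Hz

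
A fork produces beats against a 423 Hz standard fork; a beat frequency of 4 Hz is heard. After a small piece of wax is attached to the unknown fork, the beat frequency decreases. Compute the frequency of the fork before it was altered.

427 Hz

|f − 423| = 4, so the fork was at either 419 Hz or 427 Hz.
Loading a fork with wax lowers its frequency; the adjustment lowers the fork's frequency.
The beat rate fell, so the adjustment moved the fork toward 423 Hz — it must have started above the reference.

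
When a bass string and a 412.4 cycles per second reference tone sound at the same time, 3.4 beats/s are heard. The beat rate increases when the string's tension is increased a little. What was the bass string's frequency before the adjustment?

415.8 Hz

|f − 412.4| = 3.4, so the bass string was at either 409 Hz or 415.8 Hz.
Higher tension means higher frequency; the adjustment raises the bass string's frequency.
The beat rate rose, so the adjustment moved the bass string further from 412.4 Hz — it was already above the reference.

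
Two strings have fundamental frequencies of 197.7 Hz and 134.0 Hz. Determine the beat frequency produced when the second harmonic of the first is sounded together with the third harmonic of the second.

Second harmonic of the first: 2·197.7 = 395.4 Hz.
Third harmonic of the second: 3·134.0 = 402.0 Hz.
f_beat = |395.4 − 402.0| = 6.6 Hz.

6.6 Hz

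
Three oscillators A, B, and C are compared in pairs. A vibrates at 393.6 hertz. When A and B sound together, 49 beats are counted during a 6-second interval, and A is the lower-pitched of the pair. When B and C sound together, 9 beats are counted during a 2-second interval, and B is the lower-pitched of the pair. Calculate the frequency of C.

A–B: Beat frequency = 49/6 = 8.1667 Hz.
B is above A, so f_B = 393.6 + 8.1667 = 401.7667 Hz.
B–C: Beat frequency = 9/2 = 4.5 Hz.
C is above B, so f_C = 401.7667 + 4.5 = 406.2667 Hz.

406.2667 Hz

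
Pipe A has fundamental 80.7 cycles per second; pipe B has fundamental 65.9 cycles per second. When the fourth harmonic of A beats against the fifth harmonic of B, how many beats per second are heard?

6.7 Hz

Fourth harmonic of the first: 4·80.7 = 322.8 Hz.
Fifth harmonic of the second: 5·65.9 = 329.5 Hz.
f_beat = |322.8 − 329.5| = 6.7 Hz.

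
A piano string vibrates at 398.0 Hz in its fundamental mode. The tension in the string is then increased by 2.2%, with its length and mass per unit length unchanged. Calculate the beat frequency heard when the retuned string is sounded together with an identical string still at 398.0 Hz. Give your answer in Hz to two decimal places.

4.35 Hz

For a string, f ∝ √T, so the new frequency is 398.0·√1.022 = 402.3542 Hz.
f_beat = |402.3542 − 398.0| = 4.35 Hz.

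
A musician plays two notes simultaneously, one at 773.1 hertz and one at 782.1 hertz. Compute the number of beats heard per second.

f_beat = |f₁ − f₂|.
|773.1 − 782.1| = 9 Hz.

9 Hz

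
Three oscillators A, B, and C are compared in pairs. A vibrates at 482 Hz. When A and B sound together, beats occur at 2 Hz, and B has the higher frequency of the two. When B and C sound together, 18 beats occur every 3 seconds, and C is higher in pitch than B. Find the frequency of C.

490 Hz

B is above A, so f_B = 482 + 2 = 484 Hz.
B–C: Beat frequency = 18/3 = 6 Hz.
C is above B, so f_C = 484 + 6 = 490 Hz.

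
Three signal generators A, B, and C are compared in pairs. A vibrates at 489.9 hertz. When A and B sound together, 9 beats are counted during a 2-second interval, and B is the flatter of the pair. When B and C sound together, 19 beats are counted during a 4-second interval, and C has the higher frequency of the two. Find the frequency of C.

490.15 Hz

A–B: Beat frequency = 9/2 = 4.5 Hz.
B is below A, so f_B = 489.9 − 4.5 = 485.4 Hz.
B–C: Beat frequency = 19/4 = 4.75 Hz.
C is above B, so f_C = 485.4 + 4.75 = 490.15 Hz.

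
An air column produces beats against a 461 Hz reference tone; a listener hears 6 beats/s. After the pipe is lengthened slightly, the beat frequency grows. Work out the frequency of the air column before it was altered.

|f − 461| = 6, so the air column was at either 455 Hz or 467 Hz.
A longer pipe has a lower fundamental; the adjustment lowers the air column's frequency.
The beat rate rose, so the adjustment moved the air column further from 461 Hz — it was already below the reference.

455 Hz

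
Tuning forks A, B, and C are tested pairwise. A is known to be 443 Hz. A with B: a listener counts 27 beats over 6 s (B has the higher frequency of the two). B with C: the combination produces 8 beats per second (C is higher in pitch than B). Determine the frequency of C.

455.5 Hz

A–B: Beat frequency = 27/6 = 4.5 Hz.
B is above A, so f_B = 443 + 4.5 = 447.5 Hz.
C is above B, so f_C = 447.5 + 8 = 455.5 Hz.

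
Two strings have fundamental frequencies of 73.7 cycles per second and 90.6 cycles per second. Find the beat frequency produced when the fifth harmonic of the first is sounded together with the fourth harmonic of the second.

Fifth harmonic of the first: 5·73.7 = 368.5 Hz.
Fourth harmonic of the second: 4·90.6 = 362.4 Hz.
f_beat = |368.5 − 362.4| = 6.1 Hz.

6.1 Hz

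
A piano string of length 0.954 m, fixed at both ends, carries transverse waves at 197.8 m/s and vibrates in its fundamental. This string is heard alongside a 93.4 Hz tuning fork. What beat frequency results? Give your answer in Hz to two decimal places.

10.27 Hz

For a string fixed at both ends, f_n = n·v/(2L) = 1·197.8/(2·0.954) = 103.6688 Hz.
f_beat = |103.6688 − 93.4| = 10.27 Hz.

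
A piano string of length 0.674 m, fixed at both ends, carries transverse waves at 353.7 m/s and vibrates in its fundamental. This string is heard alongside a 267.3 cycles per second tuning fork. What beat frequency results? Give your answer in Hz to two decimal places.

For a string fixed at both ends, f_n = n·v/(2L) = 1·353.7/(2·0.674) = 262.3887 Hz.
f_beat = |262.3887 − 267.3| = 4.91 Hz.

4.91 Hz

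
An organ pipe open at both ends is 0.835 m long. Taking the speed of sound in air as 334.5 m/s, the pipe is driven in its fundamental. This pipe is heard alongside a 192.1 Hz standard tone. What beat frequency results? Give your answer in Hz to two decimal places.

Open pipe: f_n = n·v/(2L) = 1·334.5/(2·0.835) = 200.2994 Hz.
f_beat = |200.2994 − 192.1| = 8.20 Hz.

8.20 Hz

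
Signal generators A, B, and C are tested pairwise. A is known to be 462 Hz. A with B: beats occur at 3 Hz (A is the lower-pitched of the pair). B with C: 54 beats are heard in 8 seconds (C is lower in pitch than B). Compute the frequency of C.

B is above A, so f_B = 462 + 3 = 465 Hz.
B–C: Beat frequency = 54/8 = 6.75 Hz.
C is below B, so f_C = 465 − 6.75 = 458.25 Hz.

458.25 Hz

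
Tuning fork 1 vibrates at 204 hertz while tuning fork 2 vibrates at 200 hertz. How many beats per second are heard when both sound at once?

f_beat = |f₁ − f₂|.
|204 − 200| = 4 Hz.

4 Hz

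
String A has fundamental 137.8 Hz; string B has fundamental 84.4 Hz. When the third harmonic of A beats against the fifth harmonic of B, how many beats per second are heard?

8.6 Hz

Third harmonic of the first: 3·137.8 = 413.4 Hz.
Fifth harmonic of the second: 5·84.4 = 422.0 Hz.
f_beat = |413.4 − 422.0| = 8.6 Hz.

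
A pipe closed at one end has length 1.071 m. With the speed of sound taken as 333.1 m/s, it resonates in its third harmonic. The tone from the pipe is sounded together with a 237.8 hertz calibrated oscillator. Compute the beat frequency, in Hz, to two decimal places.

4.54 Hz

Closed pipe (odd harmonics): f_n = n·v/(4L) = 3·333.1/(4·1.071) = 233.2633 Hz.
f_beat = |233.2633 − 237.8| = 4.54 Hz.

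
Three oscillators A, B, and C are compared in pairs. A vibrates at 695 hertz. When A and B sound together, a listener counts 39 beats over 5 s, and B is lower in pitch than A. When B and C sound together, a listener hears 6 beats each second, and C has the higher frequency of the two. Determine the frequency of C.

A–B: Beat frequency = 39/5 = 7.8 Hz.
B is below A, so f_B = 695 − 7.8 = 687.2 Hz.
C is above B, so f_C = 687.2 + 6 = 693.2 Hz.

693.2 Hz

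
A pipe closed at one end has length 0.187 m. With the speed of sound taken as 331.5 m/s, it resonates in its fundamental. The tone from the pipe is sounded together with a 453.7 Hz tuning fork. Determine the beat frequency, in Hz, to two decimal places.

10.52 Hz

Closed pipe (odd harmonics): f_n = n·v/(4L) = 1·331.5/(4·0.187) = 443.1818 Hz.
f_beat = |443.1818 − 453.7| = 10.52 Hz.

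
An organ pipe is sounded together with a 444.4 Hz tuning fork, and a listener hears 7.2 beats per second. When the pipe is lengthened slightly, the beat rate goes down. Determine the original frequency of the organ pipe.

|f − 444.4| = 7.2, so the organ pipe was at either 437.2 Hz or 451.6 Hz.
A longer pipe has a lower fundamental; the adjustment lowers the organ pipe's frequency.
The beat rate fell, so the adjustment moved the organ pipe toward 444.4 Hz — it must have started above the reference.

451.6 Hz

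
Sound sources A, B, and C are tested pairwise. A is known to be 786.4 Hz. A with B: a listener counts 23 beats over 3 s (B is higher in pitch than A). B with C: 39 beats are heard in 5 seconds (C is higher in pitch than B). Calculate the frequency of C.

801.8667 Hz

A–B: Beat frequency = 23/3 = 7.6667 Hz.
B is above A, so f_B = 786.4 + 7.6667 = 794.0667 Hz.
B–C: Beat frequency = 39/5 = 7.8 Hz.
C is above B, so f_C = 794.0667 + 7.8 = 801.8667 Hz.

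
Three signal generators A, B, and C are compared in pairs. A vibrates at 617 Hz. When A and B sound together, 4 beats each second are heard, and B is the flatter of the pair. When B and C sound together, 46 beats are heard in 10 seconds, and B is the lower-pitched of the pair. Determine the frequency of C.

617.6 Hz

B is below A, so f_B = 617 − 4 = 613 Hz.
B–C: Beat frequency = 46/10 = 4.6 Hz.
C is above B, so f_C = 613 + 4.6 = 617.6 Hz.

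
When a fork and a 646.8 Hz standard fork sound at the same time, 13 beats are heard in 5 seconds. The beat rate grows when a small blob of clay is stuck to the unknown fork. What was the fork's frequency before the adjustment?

644.2 Hz

Beat frequency = 13/5 = 2.6 Hz.
|f − 646.8| = 2.6, so the fork was at either 644.2 Hz or 649.4 Hz.
Adding mass to a fork lowers its frequency; the adjustment lowers the fork's frequency.
The beat rate rose, so the adjustment moved the fork further from 646.8 Hz — it was already below the reference.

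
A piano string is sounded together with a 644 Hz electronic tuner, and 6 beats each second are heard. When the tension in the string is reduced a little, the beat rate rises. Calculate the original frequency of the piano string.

|f − 644| = 6, so the piano string was at either 638 Hz or 650 Hz.
Lower tension means lower frequency; the adjustment lowers the piano string's frequency.
The beat rate rose, so the adjustment moved the piano string further from 644 Hz — it was already below the reference.

638 Hz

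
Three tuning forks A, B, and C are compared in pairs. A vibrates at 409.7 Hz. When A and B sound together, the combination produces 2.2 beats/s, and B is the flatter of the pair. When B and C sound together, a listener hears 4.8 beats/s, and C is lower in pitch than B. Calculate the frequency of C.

B is below A, so f_B = 409.7 − 2.2 = 407.5 Hz.
C is below B, so f_C = 407.5 − 4.8 = 402.7 Hz.

402.7 Hz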